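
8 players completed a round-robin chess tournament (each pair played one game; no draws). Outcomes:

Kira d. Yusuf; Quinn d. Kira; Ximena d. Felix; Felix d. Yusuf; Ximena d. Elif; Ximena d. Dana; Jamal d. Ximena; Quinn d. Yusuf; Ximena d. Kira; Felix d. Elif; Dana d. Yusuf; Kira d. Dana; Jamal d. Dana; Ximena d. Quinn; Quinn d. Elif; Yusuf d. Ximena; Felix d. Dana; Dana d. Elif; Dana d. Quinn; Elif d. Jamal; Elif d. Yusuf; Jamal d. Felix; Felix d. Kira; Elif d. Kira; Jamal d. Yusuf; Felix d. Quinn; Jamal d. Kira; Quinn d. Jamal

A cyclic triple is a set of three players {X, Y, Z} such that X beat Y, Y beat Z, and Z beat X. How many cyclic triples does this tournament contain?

Win totals: Quinn 4, Kira 2, Felix 5, Ximena 5, Jamal 5, Yusuf 1, Elif 3, Dana 3.
A player with w wins dominates both others in C(w,2) triples; summing gives 6 + 1 + 10 + 10 + 10 + 0 + 3 + 3 = 43 transitive triples.
Total triples C(8,3) = 56, so cyclic triples = 56 − 43 = 13.

13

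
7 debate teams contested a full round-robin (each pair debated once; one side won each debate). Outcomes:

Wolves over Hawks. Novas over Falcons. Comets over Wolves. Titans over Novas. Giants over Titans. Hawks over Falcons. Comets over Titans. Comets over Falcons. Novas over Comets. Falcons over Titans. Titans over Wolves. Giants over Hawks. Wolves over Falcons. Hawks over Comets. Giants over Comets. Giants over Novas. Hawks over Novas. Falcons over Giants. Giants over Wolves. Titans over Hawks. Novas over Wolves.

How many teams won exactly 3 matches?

4

Win totals: Comets 3, Giants 5, Hawks 3, Novas 3, Falcons 2, Wolves 2, Titans 3.
Exactly 3: Comets, Hawks, Novas, Titans — 4 teams.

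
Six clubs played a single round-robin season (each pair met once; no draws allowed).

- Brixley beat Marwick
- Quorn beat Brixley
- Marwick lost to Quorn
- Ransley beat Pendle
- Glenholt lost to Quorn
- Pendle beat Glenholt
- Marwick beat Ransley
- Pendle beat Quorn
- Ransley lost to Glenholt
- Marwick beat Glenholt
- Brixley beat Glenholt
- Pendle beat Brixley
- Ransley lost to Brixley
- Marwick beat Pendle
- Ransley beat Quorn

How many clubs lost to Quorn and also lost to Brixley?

Quorn beat: Brixley, Marwick, Glenholt.
Brixley beat: Ransley, Marwick, Glenholt.
Both beat: Marwick, Glenholt — 2.

2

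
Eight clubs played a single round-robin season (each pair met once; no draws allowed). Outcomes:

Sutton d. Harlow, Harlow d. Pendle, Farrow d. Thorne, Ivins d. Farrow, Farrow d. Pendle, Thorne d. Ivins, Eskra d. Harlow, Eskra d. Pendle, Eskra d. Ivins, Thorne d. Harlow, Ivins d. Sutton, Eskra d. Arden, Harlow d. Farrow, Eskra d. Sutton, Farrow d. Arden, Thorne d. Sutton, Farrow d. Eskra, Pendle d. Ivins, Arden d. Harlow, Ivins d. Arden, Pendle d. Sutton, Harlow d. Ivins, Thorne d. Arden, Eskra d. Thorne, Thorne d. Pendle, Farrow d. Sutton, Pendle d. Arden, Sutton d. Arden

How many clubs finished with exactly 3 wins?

3

Win totals: Ivins 3, Eskra 6, Pendle 3, Sutton 2, Arden 1, Thorne 5, Harlow 3, Farrow 5.
Exactly 3: Ivins, Pendle, Harlow — 3 clubs.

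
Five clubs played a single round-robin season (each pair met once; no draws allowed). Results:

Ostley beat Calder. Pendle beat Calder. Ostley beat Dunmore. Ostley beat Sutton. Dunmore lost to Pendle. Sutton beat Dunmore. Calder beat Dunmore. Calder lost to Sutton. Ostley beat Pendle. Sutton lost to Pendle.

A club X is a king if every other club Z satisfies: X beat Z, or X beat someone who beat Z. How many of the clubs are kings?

Dunmore cannot reach Sutton, Calder, Pendle, Ostley in two steps.
Sutton cannot reach Pendle, Ostley in two steps.
Calder cannot reach Sutton, Pendle, Ostley in two steps.
Pendle cannot reach Ostley in two steps.
Ostley reaches everyone (king).
Kings: Ostley — 1.

1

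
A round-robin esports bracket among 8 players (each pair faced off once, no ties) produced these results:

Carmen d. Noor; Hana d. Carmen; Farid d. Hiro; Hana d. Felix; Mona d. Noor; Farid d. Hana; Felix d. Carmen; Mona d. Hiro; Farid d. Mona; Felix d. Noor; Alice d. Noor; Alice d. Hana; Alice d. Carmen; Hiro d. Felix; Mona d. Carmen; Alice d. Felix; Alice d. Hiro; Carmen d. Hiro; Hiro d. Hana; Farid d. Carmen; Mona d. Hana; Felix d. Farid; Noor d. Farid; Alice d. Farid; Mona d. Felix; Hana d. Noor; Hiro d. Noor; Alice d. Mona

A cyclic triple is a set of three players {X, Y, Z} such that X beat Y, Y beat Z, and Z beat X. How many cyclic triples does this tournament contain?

Win totals: Hiro 3, Hana 3, Mona 5, Noor 1, Farid 4, Alice 7, Felix 3, Carmen 2.
A player with w wins dominates both others in C(w,2) triples; summing gives 3 + 3 + 10 + 0 + 6 + 21 + 3 + 1 = 47 transitive triples.
Total triples C(8,3) = 56, so cyclic triples = 56 − 47 = 9.

9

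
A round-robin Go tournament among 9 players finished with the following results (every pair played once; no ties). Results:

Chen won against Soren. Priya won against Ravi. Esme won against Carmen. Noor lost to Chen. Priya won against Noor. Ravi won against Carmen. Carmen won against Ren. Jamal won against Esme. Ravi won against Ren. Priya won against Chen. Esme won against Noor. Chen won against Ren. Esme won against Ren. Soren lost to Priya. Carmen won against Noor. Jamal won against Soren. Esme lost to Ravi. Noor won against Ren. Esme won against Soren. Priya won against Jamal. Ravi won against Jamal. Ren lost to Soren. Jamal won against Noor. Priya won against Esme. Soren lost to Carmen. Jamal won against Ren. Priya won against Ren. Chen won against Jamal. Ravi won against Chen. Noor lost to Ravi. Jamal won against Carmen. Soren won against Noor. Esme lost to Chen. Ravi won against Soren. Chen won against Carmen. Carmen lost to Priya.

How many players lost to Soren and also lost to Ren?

Soren beat: Ren, Noor.
Ren beat: no one.
No one was beaten by both.

0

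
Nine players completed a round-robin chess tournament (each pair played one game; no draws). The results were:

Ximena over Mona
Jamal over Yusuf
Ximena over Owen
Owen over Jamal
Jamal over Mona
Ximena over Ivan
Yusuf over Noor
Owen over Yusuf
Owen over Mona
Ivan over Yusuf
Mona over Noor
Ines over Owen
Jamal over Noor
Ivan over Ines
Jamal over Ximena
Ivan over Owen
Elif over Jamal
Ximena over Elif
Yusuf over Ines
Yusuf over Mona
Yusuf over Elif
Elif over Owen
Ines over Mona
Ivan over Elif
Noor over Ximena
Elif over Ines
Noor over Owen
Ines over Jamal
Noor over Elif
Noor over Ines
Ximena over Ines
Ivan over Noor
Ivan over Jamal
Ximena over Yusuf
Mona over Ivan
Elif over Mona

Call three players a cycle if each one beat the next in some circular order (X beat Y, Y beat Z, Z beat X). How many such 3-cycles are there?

Win totals: Jamal 4, Ines 3, Ximena 6, Noor 4, Elif 4, Ivan 6, Mona 2, Owen 3, Yusuf 4.
A player with w wins dominates both others in C(w,2) triples; summing gives 6 + 3 + 15 + 6 + 6 + 15 + 1 + 3 + 6 = 61 transitive triples.
Total triples C(9,3) = 84, so cyclic triples = 84 − 61 = 23.

23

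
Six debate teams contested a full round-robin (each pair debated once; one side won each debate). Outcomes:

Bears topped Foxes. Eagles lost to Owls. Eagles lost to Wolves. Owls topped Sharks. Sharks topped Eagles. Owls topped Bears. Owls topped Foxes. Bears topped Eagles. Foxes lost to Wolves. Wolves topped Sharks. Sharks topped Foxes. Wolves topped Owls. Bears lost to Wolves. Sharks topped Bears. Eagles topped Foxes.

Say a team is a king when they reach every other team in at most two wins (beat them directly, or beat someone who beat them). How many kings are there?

Foxes cannot reach Owls, Eagles, Bears, Sharks, Wolves in two steps.
Owls cannot reach Wolves in two steps.
Eagles cannot reach Owls, Bears, Sharks, Wolves in two steps.
Bears cannot reach Owls, Sharks, Wolves in two steps.
Sharks cannot reach Owls, Wolves in two steps.
Wolves reaches everyone (king).
Kings: Wolves — 1.

1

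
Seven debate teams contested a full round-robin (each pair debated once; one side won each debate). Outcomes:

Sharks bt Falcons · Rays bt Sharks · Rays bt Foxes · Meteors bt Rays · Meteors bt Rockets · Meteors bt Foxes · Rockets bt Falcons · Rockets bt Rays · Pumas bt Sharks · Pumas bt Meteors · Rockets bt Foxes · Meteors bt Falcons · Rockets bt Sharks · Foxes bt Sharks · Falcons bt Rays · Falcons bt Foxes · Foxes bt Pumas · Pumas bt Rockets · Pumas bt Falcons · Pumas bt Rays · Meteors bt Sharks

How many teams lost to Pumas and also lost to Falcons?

1

Pumas beat: Rays, Sharks, Meteors, Rockets, Falcons.
Falcons beat: Rays, Foxes.
Both beat: Rays — 1.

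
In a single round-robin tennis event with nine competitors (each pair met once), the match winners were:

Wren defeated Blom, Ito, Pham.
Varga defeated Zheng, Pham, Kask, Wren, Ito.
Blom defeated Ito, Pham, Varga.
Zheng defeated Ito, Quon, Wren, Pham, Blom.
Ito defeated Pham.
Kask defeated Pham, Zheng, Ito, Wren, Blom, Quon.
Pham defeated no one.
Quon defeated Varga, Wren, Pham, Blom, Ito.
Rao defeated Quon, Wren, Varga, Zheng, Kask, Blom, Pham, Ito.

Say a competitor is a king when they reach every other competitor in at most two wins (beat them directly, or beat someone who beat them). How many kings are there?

Ito cannot reach Wren, Zheng, Kask, Varga, Rao, Quon, Blom in two steps.
Wren cannot reach Zheng, Kask, Rao, Quon in two steps.
Zheng cannot reach Kask, Rao in two steps.
Kask cannot reach Rao in two steps.
Varga cannot reach Rao in two steps.
Pham cannot reach Ito, Wren, Zheng, Kask, Varga, Rao, Quon, Blom in two steps.
Rao reaches everyone (king).
Quon cannot reach Rao in two steps.
Blom cannot reach Rao, Quon in two steps.
Kings: Rao — 1.

1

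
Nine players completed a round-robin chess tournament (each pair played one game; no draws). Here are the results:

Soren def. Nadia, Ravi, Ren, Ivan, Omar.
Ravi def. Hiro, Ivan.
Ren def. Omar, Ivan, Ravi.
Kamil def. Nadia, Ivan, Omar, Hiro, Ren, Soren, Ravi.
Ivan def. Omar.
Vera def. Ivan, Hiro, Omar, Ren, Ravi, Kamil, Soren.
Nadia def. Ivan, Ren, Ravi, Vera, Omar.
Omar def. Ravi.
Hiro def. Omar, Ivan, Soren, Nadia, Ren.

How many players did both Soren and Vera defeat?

Soren beat: Ren, Nadia, Ravi, Omar, Ivan.
Vera beat: Kamil, Ren, Hiro, Soren, Ravi, Omar, Ivan.
Both beat: Ren, Ravi, Omar, Ivan — 4.

4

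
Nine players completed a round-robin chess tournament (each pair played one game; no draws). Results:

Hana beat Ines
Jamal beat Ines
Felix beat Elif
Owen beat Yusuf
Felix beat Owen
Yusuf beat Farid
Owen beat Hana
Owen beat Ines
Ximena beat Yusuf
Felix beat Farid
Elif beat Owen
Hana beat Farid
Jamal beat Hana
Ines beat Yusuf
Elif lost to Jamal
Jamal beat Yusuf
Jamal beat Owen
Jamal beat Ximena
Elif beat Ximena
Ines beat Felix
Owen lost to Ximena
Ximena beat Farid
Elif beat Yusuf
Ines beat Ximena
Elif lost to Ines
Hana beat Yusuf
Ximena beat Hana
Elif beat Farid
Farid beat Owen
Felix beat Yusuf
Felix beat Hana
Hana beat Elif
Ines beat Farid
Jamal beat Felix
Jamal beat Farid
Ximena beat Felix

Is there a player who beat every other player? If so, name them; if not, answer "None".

Jamal has 8 wins out of 8 opponents — a perfect record.

Jamal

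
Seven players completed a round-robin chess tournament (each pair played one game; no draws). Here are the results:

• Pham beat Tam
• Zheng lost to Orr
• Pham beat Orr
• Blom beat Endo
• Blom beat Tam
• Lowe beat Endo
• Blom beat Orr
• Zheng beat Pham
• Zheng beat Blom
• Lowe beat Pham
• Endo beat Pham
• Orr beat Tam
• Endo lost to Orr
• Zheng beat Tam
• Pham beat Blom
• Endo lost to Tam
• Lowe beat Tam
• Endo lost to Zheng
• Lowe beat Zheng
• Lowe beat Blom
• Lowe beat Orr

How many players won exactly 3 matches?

3

Win totals: Blom 3, Zheng 4, Orr 3, Tam 1, Pham 3, Lowe 6, Endo 1.
Exactly 3: Blom, Orr, Pham — 3 players.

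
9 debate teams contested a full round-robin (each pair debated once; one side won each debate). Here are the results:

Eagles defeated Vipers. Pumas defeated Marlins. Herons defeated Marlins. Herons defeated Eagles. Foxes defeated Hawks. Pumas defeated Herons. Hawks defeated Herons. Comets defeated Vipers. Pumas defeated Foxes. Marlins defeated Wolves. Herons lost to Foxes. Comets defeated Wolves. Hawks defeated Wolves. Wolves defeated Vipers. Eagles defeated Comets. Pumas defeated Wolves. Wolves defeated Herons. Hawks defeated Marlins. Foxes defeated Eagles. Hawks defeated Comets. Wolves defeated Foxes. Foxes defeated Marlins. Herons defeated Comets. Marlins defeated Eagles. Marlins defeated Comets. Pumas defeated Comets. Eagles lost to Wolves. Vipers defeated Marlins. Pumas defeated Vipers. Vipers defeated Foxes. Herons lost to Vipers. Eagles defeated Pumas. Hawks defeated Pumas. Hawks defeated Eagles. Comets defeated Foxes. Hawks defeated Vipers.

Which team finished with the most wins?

Hawks

Win totals: Eagles 3, Marlins 3, Wolves 4, Pumas 6, Herons 3, Vipers 3, Hawks 7, Foxes 4, Comets 3.
Hawks leads with 7 wins (next highest: 6).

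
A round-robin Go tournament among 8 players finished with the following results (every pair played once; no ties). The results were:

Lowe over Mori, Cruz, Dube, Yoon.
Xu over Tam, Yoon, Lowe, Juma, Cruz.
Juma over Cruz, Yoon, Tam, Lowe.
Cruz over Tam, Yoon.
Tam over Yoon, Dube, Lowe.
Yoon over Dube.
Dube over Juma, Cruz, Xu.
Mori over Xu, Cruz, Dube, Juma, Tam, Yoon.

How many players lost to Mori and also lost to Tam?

Mori beat: Xu, Cruz, Dube, Yoon, Tam, Juma.
Tam beat: Lowe, Dube, Yoon.
Both beat: Dube, Yoon — 2.

2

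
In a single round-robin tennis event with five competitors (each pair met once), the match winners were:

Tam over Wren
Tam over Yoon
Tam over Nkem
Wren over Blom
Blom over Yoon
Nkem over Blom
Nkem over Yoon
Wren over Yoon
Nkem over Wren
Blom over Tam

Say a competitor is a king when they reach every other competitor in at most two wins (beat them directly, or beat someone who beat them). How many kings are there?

Yoon cannot reach Wren, Tam, Nkem, Blom in two steps.
Wren cannot reach Nkem in two steps.
Tam reaches everyone (king).
Nkem reaches everyone (king).
Blom reaches everyone (king).
Kings: Tam, Nkem, Blom — 3.

3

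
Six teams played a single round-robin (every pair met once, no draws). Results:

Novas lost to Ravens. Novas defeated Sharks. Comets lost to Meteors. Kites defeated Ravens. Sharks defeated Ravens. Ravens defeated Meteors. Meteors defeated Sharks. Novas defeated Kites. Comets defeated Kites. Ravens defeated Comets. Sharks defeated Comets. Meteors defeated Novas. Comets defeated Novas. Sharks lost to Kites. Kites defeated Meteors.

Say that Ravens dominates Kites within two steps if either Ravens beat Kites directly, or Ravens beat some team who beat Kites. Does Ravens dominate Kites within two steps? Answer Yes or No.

Ravens did not beat Kites directly.
Ravens beat Comets, Meteors, Novas. Of those, Comets beat Kites.

Yes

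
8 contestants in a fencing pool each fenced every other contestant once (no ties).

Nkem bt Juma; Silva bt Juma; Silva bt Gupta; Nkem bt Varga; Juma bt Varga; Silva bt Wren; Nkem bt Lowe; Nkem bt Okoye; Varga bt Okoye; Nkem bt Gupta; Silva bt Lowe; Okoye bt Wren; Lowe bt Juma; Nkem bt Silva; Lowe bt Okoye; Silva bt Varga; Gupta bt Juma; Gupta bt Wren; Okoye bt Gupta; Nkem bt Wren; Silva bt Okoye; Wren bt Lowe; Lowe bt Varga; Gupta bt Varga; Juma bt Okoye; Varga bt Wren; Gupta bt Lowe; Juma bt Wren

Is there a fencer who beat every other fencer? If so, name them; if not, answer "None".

Nkem

Nkem has 7 wins out of 7 opponents — a perfect record.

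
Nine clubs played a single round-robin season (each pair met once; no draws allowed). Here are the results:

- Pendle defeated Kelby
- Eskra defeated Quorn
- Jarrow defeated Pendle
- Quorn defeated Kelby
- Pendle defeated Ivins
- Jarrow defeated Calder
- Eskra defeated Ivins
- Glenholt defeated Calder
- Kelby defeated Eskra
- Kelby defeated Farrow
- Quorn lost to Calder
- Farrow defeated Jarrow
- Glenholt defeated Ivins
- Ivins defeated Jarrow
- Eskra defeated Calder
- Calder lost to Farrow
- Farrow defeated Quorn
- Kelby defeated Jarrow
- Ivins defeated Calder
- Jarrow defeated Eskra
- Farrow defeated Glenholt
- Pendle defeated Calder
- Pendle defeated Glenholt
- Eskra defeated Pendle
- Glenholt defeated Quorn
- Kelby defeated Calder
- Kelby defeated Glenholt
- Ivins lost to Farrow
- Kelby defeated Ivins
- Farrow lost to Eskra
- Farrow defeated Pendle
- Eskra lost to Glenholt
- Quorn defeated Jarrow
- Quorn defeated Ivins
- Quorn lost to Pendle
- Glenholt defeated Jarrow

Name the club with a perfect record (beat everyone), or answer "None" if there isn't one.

None

Highest win total is Kelby with 6 (out of 8 possible).
Kelby lost to Pendle, Quorn, so no club went undefeated.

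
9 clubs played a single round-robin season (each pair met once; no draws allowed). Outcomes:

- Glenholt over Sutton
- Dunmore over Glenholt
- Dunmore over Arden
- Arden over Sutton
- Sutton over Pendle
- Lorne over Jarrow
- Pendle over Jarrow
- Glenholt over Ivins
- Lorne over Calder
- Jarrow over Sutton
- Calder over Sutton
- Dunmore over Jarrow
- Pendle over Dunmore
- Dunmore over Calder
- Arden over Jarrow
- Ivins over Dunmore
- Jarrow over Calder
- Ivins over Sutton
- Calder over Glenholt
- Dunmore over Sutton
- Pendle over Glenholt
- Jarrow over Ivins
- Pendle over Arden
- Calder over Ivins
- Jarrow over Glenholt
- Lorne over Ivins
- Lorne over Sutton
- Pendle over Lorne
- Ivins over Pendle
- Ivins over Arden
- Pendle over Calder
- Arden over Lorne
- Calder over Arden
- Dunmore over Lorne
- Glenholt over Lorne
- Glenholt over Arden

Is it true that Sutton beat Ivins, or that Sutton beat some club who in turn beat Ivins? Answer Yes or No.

No

Sutton did not beat Ivins directly.
Sutton beat Pendle, but each of them lost to Ivins. No two-step path.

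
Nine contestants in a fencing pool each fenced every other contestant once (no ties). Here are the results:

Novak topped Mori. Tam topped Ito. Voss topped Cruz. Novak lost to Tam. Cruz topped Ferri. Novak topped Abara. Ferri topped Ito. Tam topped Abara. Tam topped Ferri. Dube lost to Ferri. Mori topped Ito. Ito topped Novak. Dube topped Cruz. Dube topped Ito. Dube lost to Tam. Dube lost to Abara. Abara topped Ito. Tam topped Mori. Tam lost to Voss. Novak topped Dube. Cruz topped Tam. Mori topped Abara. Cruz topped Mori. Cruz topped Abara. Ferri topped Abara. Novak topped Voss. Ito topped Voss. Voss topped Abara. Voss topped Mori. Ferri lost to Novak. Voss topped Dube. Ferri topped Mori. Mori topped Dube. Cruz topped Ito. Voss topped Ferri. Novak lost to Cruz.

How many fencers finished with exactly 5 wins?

Win totals: Abara 2, Ferri 4, Mori 3, Cruz 6, Tam 6, Ito 2, Voss 6, Novak 5, Dube 2.
Exactly 5: Novak — 1 fencer.

1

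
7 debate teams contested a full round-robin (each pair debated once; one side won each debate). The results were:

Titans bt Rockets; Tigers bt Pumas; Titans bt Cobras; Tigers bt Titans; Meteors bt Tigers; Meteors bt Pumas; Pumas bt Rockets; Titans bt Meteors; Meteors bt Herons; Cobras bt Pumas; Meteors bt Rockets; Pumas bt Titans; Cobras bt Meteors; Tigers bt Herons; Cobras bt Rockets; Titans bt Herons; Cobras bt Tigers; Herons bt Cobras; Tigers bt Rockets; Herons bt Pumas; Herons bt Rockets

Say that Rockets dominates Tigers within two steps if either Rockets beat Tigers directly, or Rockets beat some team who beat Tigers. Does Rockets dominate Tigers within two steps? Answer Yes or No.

No

Rockets did not beat Tigers directly.
Rockets beat no one, so there is no intermediate team.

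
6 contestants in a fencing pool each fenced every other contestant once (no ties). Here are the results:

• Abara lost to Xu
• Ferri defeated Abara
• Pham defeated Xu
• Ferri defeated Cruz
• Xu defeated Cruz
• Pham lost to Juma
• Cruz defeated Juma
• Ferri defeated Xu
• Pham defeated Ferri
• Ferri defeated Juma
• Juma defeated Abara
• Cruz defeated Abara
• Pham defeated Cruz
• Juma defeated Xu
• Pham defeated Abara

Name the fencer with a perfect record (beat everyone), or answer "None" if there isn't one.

Highest win total is Pham with 4 (out of 5 possible).
Pham lost to Juma, so no fencer went undefeated.

None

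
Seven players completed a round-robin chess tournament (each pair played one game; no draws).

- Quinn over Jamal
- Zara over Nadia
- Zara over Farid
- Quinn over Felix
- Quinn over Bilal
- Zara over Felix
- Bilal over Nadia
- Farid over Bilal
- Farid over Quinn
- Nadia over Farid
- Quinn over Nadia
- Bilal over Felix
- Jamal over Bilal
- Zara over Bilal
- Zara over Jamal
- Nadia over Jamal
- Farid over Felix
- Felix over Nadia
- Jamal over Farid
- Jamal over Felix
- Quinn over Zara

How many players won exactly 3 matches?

Win totals: Nadia 2, Bilal 2, Jamal 3, Zara 5, Quinn 5, Felix 1, Farid 3.
Exactly 3: Jamal, Farid — 2 players.

2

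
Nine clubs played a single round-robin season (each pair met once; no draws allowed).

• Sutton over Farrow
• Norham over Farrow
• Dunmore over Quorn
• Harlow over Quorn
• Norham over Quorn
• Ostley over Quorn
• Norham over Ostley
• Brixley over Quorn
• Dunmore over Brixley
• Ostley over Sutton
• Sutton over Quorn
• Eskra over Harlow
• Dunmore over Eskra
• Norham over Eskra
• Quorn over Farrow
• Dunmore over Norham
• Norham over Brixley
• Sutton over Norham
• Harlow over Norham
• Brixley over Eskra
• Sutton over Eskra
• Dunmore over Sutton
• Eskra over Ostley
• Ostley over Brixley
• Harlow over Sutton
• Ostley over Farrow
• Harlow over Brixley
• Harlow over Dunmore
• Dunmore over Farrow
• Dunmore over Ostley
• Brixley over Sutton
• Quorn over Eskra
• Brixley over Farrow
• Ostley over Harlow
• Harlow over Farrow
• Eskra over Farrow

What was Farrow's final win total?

Farrow's results: beat no one; lost to Harlow, Eskra, Dunmore, Quorn, Norham, Sutton, Ostley, Brixley.
That is 0 wins.

0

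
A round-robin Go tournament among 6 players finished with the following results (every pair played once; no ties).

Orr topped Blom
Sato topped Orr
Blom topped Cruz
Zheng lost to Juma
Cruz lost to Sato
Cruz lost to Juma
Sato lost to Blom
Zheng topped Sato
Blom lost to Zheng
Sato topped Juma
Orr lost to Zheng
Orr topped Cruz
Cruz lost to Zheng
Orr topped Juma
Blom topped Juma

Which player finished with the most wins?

Zheng

Win totals: Blom 3, Orr 3, Juma 2, Cruz 0, Zheng 4, Sato 3.
Zheng leads with 4 wins (next highest: 3).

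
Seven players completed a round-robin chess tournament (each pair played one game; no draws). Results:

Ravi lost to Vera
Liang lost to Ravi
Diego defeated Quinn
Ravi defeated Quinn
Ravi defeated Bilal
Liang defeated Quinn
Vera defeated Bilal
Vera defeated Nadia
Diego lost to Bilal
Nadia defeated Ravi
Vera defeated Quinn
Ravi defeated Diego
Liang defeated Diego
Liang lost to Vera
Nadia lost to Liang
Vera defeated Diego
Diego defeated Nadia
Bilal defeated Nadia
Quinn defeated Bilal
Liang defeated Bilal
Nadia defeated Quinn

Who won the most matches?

Vera

Win totals: Liang 4, Vera 6, Quinn 1, Bilal 2, Ravi 4, Nadia 2, Diego 2.
Vera leads with 6 wins (next highest: 4).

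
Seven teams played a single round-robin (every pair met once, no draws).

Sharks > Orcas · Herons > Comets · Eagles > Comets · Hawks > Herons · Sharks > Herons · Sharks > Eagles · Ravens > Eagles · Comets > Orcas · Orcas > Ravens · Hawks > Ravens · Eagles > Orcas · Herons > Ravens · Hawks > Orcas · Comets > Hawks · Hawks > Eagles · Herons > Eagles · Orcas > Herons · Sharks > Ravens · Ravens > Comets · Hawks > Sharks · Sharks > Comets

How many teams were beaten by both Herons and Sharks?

Herons beat: Ravens, Comets, Eagles.
Sharks beat: Ravens, Comets, Orcas, Eagles, Herons.
Both beat: Ravens, Comets, Eagles — 3.

3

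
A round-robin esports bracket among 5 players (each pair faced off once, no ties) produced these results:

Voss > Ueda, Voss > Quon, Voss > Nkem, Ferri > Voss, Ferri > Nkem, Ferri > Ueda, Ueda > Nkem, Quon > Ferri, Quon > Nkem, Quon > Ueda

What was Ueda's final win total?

Ueda's results: beat Nkem; lost to Quon, Voss, Ferri.
That is 1 win.

1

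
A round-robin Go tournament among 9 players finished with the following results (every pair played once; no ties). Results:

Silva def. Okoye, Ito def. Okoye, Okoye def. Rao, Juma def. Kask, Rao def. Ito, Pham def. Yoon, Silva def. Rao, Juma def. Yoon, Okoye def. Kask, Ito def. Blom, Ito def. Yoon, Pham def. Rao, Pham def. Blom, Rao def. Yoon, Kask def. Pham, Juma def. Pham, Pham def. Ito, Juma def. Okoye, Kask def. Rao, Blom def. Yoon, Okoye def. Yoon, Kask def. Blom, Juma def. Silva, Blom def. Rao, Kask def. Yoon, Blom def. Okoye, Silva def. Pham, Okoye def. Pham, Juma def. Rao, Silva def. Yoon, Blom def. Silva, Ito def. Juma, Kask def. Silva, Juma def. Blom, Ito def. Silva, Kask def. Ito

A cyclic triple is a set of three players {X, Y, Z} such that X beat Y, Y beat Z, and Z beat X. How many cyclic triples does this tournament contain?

Win totals: Yoon 0, Pham 4, Rao 2, Juma 7, Kask 6, Ito 5, Okoye 4, Blom 4, Silva 4.
A player with w wins dominates both others in C(w,2) triples; summing gives 0 + 6 + 1 + 21 + 15 + 10 + 6 + 6 + 6 = 71 transitive triples.
Total triples C(9,3) = 84, so cyclic triples = 84 − 71 = 13.

13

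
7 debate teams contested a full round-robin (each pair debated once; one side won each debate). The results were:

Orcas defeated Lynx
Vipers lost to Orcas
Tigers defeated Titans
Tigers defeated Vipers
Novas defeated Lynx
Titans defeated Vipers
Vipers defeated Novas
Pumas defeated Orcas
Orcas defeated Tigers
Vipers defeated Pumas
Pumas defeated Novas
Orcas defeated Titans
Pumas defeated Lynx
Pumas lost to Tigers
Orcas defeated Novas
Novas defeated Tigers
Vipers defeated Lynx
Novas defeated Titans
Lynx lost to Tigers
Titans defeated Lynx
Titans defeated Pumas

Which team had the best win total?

Win totals: Pumas 3, Vipers 3, Lynx 0, Orcas 5, Tigers 4, Titans 3, Novas 3.
Orcas leads with 5 wins (next highest: 4).

Orcas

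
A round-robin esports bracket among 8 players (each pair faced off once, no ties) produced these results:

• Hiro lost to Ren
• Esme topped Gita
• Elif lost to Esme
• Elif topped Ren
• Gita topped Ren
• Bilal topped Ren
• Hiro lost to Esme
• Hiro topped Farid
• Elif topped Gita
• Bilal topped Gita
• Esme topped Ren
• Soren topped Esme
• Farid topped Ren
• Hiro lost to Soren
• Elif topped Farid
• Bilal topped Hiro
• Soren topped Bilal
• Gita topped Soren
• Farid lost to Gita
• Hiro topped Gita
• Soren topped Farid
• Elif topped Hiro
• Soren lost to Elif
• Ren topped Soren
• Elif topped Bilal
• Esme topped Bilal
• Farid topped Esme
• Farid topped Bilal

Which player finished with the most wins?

Win totals: Esme 5, Soren 4, Hiro 2, Farid 3, Elif 6, Bilal 3, Gita 3, Ren 2.
Elif leads with 6 wins (next highest: 5).

Elif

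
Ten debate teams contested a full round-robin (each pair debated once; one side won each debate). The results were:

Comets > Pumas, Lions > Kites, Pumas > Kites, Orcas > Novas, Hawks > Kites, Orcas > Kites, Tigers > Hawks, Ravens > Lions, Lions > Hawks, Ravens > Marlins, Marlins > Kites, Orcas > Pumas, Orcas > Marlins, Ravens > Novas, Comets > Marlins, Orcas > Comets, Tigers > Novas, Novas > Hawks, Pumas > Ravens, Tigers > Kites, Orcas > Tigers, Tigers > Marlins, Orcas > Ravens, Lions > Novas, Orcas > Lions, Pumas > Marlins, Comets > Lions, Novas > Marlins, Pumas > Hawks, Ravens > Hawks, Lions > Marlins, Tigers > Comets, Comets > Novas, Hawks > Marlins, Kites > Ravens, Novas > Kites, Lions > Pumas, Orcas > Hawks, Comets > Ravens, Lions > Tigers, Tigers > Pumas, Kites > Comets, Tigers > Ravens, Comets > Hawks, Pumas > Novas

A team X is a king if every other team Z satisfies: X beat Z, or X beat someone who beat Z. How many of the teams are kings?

Orcas reaches everyone (king).
Ravens cannot reach Orcas, Comets in two steps.
Tigers cannot reach Orcas in two steps.
Lions cannot reach Orcas in two steps.
Kites cannot reach Orcas, Tigers in two steps.
Novas cannot reach Orcas, Tigers, Lions, Pumas in two steps.
Pumas cannot reach Orcas, Tigers in two steps.
Hawks cannot reach Orcas, Tigers, Lions, Novas, Pumas in two steps.
Marlins cannot reach Orcas, Tigers, Lions, Novas, Pumas, Hawks in two steps.
Comets cannot reach Orcas in two steps.
Kings: Orcas — 1.

1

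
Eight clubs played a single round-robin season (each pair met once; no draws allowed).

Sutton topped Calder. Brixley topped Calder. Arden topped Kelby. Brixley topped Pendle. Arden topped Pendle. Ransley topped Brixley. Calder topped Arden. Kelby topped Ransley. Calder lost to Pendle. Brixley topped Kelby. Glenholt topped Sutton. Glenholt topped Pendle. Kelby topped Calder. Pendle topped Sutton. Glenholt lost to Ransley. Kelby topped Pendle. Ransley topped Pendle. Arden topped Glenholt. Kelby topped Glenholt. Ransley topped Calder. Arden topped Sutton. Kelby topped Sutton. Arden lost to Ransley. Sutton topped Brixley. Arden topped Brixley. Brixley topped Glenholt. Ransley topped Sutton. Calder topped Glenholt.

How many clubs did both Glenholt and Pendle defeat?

1

Glenholt beat: Sutton, Pendle.
Pendle beat: Calder, Sutton.
Both beat: Sutton — 1.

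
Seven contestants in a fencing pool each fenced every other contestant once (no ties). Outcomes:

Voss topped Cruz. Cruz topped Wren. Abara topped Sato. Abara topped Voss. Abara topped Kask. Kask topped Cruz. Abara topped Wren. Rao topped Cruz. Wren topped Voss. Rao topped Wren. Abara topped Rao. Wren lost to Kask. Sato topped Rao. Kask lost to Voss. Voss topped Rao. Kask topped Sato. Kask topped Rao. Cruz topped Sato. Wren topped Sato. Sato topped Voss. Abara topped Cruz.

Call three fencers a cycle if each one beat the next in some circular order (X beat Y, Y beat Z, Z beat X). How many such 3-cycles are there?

Win totals: Rao 2, Sato 2, Abara 6, Kask 4, Cruz 2, Voss 3, Wren 2.
A fencer with w wins dominates both others in C(w,2) triples; summing gives 1 + 1 + 15 + 6 + 1 + 3 + 1 = 28 transitive triples.
Total triples C(7,3) = 35, so cyclic triples = 35 − 28 = 7.

7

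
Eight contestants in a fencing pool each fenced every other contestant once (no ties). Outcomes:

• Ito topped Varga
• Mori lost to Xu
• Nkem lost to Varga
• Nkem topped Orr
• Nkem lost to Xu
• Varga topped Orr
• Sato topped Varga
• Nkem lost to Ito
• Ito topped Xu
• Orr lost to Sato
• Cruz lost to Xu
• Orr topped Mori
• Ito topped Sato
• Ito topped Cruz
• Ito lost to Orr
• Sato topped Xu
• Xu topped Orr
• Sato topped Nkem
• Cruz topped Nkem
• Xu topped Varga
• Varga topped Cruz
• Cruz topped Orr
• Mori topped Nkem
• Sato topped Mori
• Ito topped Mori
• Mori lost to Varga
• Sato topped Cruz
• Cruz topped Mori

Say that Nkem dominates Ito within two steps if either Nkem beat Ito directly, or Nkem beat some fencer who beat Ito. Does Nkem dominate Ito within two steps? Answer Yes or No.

Yes

Nkem did not beat Ito directly.
Nkem beat Orr. Of those, Orr beat Ito.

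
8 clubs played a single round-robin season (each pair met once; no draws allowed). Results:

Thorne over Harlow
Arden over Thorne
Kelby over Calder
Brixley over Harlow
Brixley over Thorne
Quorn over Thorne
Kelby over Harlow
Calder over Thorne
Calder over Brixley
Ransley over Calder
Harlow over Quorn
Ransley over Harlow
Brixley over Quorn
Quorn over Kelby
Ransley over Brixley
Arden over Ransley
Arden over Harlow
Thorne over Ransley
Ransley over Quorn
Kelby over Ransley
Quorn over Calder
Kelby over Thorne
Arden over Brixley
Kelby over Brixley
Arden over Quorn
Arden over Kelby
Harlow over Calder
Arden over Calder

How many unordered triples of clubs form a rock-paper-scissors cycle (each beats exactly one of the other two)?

10

Win totals: Calder 2, Thorne 2, Ransley 4, Arden 7, Quorn 3, Brixley 3, Kelby 5, Harlow 2.
A club with w wins dominates both others in C(w,2) triples; summing gives 1 + 1 + 6 + 21 + 3 + 3 + 10 + 1 = 46 transitive triples.
Total triples C(8,3) = 56, so cyclic triples = 56 − 46 = 10.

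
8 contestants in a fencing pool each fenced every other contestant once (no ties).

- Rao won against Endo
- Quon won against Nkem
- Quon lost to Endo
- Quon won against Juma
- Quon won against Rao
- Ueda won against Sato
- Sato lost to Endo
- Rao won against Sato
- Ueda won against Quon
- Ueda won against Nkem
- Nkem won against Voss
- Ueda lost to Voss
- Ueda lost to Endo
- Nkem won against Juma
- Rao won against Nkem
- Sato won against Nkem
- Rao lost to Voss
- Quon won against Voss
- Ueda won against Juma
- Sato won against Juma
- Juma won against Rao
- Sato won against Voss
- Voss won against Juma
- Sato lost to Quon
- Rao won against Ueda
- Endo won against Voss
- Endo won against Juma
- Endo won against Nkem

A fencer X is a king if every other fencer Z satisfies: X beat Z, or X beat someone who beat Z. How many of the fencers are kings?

Endo reaches everyone (king).
Nkem cannot reach Endo, Sato, Quon in two steps.
Sato cannot reach Endo, Quon in two steps.
Voss reaches everyone (king).
Quon reaches everyone (king).
Rao reaches everyone (king).
Juma cannot reach Voss, Quon in two steps.
Ueda cannot reach Endo in two steps.
Kings: Endo, Voss, Quon, Rao — 4.

4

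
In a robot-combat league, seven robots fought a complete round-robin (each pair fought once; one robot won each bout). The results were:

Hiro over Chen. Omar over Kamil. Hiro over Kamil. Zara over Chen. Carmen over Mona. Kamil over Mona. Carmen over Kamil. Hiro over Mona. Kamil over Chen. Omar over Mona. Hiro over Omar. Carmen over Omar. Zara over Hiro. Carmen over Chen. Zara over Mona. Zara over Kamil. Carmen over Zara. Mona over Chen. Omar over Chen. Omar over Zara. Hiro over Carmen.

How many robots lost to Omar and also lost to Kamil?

2

Omar beat: Chen, Mona, Zara, Kamil.
Kamil beat: Chen, Mona.
Both beat: Chen, Mona — 2.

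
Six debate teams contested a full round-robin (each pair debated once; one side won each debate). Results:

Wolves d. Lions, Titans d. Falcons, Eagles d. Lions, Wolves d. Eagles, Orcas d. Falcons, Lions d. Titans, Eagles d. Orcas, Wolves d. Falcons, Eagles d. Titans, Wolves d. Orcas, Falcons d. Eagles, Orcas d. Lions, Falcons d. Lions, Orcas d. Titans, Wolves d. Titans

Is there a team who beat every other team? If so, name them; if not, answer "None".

Wolves

Wolves has 5 wins out of 5 opponents — a perfect record.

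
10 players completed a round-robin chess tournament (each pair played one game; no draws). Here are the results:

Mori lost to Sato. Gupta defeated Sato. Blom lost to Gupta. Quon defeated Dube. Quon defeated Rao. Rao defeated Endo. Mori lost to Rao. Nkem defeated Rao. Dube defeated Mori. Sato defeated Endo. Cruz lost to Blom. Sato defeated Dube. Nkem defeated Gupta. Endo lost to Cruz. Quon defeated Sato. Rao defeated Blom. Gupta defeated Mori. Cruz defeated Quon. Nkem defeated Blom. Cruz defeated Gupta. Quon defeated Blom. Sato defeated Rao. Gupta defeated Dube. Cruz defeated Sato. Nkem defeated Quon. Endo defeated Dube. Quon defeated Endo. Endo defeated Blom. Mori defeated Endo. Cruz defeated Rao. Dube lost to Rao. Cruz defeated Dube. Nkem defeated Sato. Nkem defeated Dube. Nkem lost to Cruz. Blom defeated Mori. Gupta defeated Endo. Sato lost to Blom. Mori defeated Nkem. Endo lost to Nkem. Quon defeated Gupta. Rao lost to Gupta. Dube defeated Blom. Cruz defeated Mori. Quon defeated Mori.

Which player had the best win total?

Win totals: Quon 7, Nkem 7, Mori 2, Sato 4, Cruz 8, Gupta 6, Endo 2, Dube 2, Rao 4, Blom 3.
Cruz leads with 8 wins (next highest: 7).

Cruz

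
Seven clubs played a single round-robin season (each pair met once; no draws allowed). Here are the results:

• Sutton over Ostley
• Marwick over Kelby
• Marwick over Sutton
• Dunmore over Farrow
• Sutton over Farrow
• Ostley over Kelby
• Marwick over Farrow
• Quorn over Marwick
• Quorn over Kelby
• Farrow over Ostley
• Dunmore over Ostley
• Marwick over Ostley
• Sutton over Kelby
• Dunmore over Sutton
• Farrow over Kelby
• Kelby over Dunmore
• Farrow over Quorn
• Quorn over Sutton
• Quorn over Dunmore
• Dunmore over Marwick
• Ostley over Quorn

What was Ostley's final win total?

Ostley's results: beat Quorn, Kelby; lost to Sutton, Marwick, Farrow, Dunmore.
That is 2 wins.

2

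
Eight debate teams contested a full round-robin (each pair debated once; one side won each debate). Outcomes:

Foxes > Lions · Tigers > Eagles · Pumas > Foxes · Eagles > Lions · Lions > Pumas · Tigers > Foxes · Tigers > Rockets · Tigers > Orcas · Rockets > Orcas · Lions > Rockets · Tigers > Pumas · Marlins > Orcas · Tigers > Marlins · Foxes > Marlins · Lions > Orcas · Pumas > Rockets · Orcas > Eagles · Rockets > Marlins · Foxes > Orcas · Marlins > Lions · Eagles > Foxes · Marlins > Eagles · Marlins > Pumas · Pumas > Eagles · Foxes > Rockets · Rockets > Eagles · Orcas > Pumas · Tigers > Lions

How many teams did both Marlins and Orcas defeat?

2

Marlins beat: Orcas, Eagles, Lions, Pumas.
Orcas beat: Eagles, Pumas.
Both beat: Eagles, Pumas — 2.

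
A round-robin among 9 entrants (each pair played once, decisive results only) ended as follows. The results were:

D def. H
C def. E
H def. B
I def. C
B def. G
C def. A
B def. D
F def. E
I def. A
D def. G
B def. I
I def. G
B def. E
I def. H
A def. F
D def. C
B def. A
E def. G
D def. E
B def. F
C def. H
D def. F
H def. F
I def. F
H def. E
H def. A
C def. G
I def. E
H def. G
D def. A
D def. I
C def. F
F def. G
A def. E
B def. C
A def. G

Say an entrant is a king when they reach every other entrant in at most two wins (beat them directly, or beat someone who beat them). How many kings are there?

3

A cannot reach B, C, D, H, I in two steps.
B reaches everyone (king).
C cannot reach D, I in two steps.
D reaches everyone (king).
E cannot reach A, B, C, D, F, H, I in two steps.
F cannot reach A, B, C, D, H, I in two steps.
G cannot reach A, B, C, D, E, F, H, I in two steps.
H reaches everyone (king).
I cannot reach D in two steps.
Kings: B, D, H — 3.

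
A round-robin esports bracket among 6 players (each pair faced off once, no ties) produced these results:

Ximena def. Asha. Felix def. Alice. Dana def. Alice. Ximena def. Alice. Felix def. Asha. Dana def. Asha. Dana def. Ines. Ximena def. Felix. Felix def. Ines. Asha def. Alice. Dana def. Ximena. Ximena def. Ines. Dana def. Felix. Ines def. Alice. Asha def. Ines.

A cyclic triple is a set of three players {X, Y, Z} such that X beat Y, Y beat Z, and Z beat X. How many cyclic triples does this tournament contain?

0

Of the C(6,3) = 20 triples, the cyclic ones are: none.
That is 0.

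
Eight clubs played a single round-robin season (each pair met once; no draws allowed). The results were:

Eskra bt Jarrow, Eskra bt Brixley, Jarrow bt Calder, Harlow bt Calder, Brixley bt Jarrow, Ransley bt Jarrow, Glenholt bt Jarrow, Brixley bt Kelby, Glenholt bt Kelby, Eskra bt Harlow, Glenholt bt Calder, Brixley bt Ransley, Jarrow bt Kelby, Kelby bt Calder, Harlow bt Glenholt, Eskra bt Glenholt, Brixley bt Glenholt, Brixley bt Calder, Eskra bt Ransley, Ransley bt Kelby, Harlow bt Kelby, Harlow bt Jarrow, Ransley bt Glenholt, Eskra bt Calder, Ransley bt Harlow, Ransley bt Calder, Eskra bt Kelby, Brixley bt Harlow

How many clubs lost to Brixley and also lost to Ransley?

5

Brixley beat: Calder, Glenholt, Harlow, Kelby, Ransley, Jarrow.
Ransley beat: Calder, Glenholt, Harlow, Kelby, Jarrow.
Both beat: Calder, Glenholt, Harlow, Kelby, Jarrow — 5.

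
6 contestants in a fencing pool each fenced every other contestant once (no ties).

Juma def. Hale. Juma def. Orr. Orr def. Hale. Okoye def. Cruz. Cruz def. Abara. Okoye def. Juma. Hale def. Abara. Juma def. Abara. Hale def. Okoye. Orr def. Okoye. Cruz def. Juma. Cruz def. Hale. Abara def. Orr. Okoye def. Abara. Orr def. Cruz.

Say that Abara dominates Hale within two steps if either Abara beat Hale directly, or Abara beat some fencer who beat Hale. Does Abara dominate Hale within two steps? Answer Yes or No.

Abara did not beat Hale directly.
Abara beat Orr. Of those, Orr beat Hale.

Yes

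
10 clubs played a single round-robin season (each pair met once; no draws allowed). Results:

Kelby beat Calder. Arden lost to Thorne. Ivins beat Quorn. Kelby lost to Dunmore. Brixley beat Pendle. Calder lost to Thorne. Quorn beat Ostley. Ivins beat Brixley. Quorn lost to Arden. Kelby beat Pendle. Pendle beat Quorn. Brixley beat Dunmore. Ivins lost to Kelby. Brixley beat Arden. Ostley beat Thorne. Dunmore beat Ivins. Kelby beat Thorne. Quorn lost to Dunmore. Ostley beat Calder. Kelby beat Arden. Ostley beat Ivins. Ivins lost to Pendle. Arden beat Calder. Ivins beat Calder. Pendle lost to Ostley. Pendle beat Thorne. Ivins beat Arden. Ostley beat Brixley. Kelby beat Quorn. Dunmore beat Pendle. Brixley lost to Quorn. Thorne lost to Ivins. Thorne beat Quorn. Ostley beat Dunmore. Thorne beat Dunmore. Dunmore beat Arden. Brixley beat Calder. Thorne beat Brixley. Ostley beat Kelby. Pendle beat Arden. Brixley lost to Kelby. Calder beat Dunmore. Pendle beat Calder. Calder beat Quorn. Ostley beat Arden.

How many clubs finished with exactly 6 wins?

0

Win totals: Dunmore 5, Ostley 8, Arden 2, Ivins 5, Pendle 5, Calder 2, Thorne 5, Quorn 2, Brixley 4, Kelby 7.
No club has exactly 6 wins.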